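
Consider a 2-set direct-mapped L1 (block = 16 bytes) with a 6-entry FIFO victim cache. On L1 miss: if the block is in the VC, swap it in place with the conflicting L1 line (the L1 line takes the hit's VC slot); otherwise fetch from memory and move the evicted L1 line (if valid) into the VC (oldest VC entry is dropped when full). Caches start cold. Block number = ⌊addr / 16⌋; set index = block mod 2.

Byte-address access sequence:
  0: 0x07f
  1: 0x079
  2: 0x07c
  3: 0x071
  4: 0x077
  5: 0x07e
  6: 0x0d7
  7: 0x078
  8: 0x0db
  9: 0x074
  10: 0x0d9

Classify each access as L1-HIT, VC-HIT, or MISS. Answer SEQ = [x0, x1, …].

  [0] addr=0x7f blk=7 s=1: MISS | VC []
  [1] addr=0x79 blk=7 s=1: L1-HIT | VC []
  [2] addr=0x7c blk=7 s=1: L1-HIT | VC []
  [3] addr=0x71 blk=7 s=1: L1-HIT | VC []
  [4] addr=0x77 blk=7 s=1: L1-HIT | VC []
  [5] addr=0x7e blk=7 s=1: L1-HIT | VC []
  [6] addr=0xd7 blk=13 s=1: MISS | VC [7]
  [7] addr=0x78 blk=7 s=1: VC-HIT | VC [13]
  [8] addr=0xdb blk=13 s=1: VC-HIT | VC [7]
  [9] addr=0x74 blk=7 s=1: VC-HIT | VC [13]
  [10] addr=0xd9 blk=13 s=1: VC-HIT | VC [7]

SEQ = [MISS, L1-HIT, L1-HIT, L1-HIT, L1-HIT, L1-HIT, MISS, VC-HIT, VC-HIT, VC-HIT, VC-HIT]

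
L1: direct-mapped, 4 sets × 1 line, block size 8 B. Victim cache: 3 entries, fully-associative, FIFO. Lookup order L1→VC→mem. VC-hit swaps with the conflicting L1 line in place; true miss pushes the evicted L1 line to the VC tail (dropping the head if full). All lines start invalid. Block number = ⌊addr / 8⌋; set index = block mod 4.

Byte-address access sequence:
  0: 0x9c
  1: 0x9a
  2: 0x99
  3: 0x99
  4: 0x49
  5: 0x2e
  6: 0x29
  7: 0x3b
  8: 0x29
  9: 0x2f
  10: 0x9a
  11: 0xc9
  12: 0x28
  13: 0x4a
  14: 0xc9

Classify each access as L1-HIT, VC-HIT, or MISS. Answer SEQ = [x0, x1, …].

SEQ = [MISS, L1-HIT, L1-HIT, L1-HIT, MISS, MISS, L1-HIT, MISS, L1-HIT, L1-HIT, VC-HIT, MISS, VC-HIT, VC-HIT, VC-HIT]

  [0] addr=0x9c blk=19 s=3: MISS | VC []
  [1] addr=0x9a blk=19 s=3: L1-HIT | VC []
  [2] addr=0x99 blk=19 s=3: L1-HIT | VC []
  [3] addr=0x99 blk=19 s=3: L1-HIT | VC []
  [4] addr=0x49 blk=9 s=1: MISS | VC []
  [5] addr=0x2e blk=5 s=1: MISS | VC [9]
  [6] addr=0x29 blk=5 s=1: L1-HIT | VC [9]
  [7] addr=0x3b blk=7 s=3: MISS | VC [9, 19]
  [8] addr=0x29 blk=5 s=1: L1-HIT | VC [9, 19]
  [9] addr=0x2f blk=5 s=1: L1-HIT | VC [9, 19]
  [10] addr=0x9a blk=19 s=3: VC-HIT | VC [9, 7]
  [11] addr=0xc9 blk=25 s=1: MISS | VC [9, 7, 5]
  [12] addr=0x28 blk=5 s=1: VC-HIT | VC [9, 7, 25]
  [13] addr=0x4a blk=9 s=1: VC-HIT | VC [5, 7, 25]
  [14] addr=0xc9 blk=25 s=1: VC-HIT | VC [5, 7, 9]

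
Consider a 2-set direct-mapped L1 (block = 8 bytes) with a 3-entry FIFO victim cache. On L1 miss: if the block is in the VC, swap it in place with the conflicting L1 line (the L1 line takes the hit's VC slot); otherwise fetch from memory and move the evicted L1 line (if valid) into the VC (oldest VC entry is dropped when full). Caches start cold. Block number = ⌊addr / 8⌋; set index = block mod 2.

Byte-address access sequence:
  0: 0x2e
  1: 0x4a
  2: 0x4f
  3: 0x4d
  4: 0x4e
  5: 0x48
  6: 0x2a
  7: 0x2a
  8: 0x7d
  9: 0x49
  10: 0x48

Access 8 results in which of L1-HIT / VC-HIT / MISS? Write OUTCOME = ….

  [0] addr=0x2e blk=5 s=1: MISS | VC []
  [1] addr=0x4a blk=9 s=1: MISS | VC [5]
  [2] addr=0x4f blk=9 s=1: L1-HIT | VC [5]
  [3] addr=0x4d blk=9 s=1: L1-HIT | VC [5]
  [4] addr=0x4e blk=9 s=1: L1-HIT | VC [5]
  [5] addr=0x48 blk=9 s=1: L1-HIT | VC [5]
  [6] addr=0x2a blk=5 s=1: VC-HIT | VC [9]
  [7] addr=0x2a blk=5 s=1: L1-HIT | VC [9]
  [8] addr=0x7d blk=15 s=1: MISS | VC [9, 5]
  [9] addr=0x49 blk=9 s=1: VC-HIT | VC [15, 5]
  [10] addr=0x48 blk=9 s=1: L1-HIT | VC [15, 5]

OUTCOME = MISS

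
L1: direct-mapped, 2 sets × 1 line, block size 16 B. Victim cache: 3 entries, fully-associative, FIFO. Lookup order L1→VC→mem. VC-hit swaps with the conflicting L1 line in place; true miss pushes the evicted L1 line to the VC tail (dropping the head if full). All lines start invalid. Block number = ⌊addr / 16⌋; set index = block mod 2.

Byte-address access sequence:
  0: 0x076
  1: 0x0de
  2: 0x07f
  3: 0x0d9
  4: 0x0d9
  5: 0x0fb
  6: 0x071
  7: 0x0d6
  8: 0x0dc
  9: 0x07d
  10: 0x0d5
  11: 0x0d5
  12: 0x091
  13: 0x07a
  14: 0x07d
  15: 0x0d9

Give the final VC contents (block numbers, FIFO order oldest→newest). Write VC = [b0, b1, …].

VC = [15, 9, 7]

  [0] addr=0x76 blk=7 s=1: MISS | VC []
  [1] addr=0xde blk=13 s=1: MISS | VC [7]
  [2] addr=0x7f blk=7 s=1: VC-HIT | VC [13]
  [3] addr=0xd9 blk=13 s=1: VC-HIT | VC [7]
  [4] addr=0xd9 blk=13 s=1: L1-HIT | VC [7]
  [5] addr=0xfb blk=15 s=1: MISS | VC [7, 13]
  [6] addr=0x71 blk=7 s=1: VC-HIT | VC [15, 13]
  [7] addr=0xd6 blk=13 s=1: VC-HIT | VC [15, 7]
  [8] addr=0xdc blk=13 s=1: L1-HIT | VC [15, 7]
  [9] addr=0x7d blk=7 s=1: VC-HIT | VC [15, 13]
  [10] addr=0xd5 blk=13 s=1: VC-HIT | VC [15, 7]
  [11] addr=0xd5 blk=13 s=1: L1-HIT | VC [15, 7]
  [12] addr=0x91 blk=9 s=1: MISS | VC [15, 7, 13]
  [13] addr=0x7a blk=7 s=1: VC-HIT | VC [15, 9, 13]
  [14] addr=0x7d blk=7 s=1: L1-HIT | VC [15, 9, 13]
  [15] addr=0xd9 blk=13 s=1: VC-HIT | VC [15, 9, 7]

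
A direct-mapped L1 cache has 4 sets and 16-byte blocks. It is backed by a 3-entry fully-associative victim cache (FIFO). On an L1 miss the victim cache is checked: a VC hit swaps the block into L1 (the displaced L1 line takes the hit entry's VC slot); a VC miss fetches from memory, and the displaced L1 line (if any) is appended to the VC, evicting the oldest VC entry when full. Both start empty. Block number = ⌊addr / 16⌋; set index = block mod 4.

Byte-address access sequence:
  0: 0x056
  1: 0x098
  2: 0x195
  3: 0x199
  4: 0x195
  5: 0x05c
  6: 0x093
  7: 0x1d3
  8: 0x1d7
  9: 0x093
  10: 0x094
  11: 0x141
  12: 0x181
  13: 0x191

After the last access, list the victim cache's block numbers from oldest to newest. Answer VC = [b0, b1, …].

  [0] addr=0x56 blk=5 s=1: MISS | VC []
  [1] addr=0x98 blk=9 s=1: MISS | VC [5]
  [2] addr=0x195 blk=25 s=1: MISS | VC [5, 9]
  [3] addr=0x199 blk=25 s=1: L1-HIT | VC [5, 9]
  [4] addr=0x195 blk=25 s=1: L1-HIT | VC [5, 9]
  [5] addr=0x5c blk=5 s=1: VC-HIT | VC [25, 9]
  [6] addr=0x93 blk=9 s=1: VC-HIT | VC [25, 5]
  [7] addr=0x1d3 blk=29 s=1: MISS | VC [25, 5, 9]
  [8] addr=0x1d7 blk=29 s=1: L1-HIT | VC [25, 5, 9]
  [9] addr=0x93 blk=9 s=1: VC-HIT | VC [25, 5, 29]
  [10] addr=0x94 blk=9 s=1: L1-HIT | VC [25, 5, 29]
  [11] addr=0x141 blk=20 s=0: MISS | VC [25, 5, 29]
  [12] addr=0x181 blk=24 s=0: MISS | VC [5, 29, 20]
  [13] addr=0x191 blk=25 s=1: MISS | VC [29, 20, 9]

VC = [29, 20, 9]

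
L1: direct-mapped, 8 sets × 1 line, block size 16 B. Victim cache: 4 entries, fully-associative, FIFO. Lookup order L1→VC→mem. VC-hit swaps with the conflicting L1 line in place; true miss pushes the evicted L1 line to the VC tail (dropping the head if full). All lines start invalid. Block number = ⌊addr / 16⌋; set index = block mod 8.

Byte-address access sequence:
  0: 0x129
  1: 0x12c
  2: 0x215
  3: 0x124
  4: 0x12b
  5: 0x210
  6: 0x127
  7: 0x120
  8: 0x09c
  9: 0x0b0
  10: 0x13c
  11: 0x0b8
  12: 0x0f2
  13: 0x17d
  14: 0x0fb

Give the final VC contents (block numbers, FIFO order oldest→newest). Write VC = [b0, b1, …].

VC = [33, 19, 23]

0: 0x129 (blk 18, set 2) → MISS  vc=[]
1: 0x12c (blk 18, set 2) → L1-HIT  vc=[]
2: 0x215 (blk 33, set 1) → MISS  vc=[]
3: 0x124 (blk 18, set 2) → L1-HIT  vc=[]
4: 0x12b (blk 18, set 2) → L1-HIT  vc=[]
5: 0x210 (blk 33, set 1) → L1-HIT  vc=[]
6: 0x127 (blk 18, set 2) → L1-HIT  vc=[]
7: 0x120 (blk 18, set 2) → L1-HIT  vc=[]
8: 0x9c (blk 9, set 1) → MISS  vc=[33]
9: 0xb0 (blk 11, set 3) → MISS  vc=[33]
10: 0x13c (blk 19, set 3) → MISS  vc=[33, 11]
11: 0xb8 (blk 11, set 3) → VC-HIT  vc=[33, 19]
12: 0xf2 (blk 15, set 7) → MISS  vc=[33, 19]
13: 0x17d (blk 23, set 7) → MISS  vc=[33, 19, 15]
14: 0xfb (blk 15, set 7) → VC-HIT  vc=[33, 19, 23]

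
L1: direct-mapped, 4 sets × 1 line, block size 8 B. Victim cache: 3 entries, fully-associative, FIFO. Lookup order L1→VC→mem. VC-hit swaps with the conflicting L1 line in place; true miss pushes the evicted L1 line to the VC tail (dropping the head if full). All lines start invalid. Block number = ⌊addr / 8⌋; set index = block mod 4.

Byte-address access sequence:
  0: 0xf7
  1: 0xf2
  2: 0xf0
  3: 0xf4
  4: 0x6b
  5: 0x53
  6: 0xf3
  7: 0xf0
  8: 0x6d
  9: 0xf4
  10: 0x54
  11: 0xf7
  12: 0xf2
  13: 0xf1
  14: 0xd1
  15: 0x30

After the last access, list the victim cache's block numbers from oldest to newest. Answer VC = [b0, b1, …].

0: 0xf7 (blk 30, set 2) → MISS  vc=[]
1: 0xf2 (blk 30, set 2) → L1-HIT  vc=[]
2: 0xf0 (blk 30, set 2) → L1-HIT  vc=[]
3: 0xf4 (blk 30, set 2) → L1-HIT  vc=[]
4: 0x6b (blk 13, set 1) → MISS  vc=[]
5: 0x53 (blk 10, set 2) → MISS  vc=[30]
6: 0xf3 (blk 30, set 2) → VC-HIT  vc=[10]
7: 0xf0 (blk 30, set 2) → L1-HIT  vc=[10]
8: 0x6d (blk 13, set 1) → L1-HIT  vc=[10]
9: 0xf4 (blk 30, set 2) → L1-HIT  vc=[10]
10: 0x54 (blk 10, set 2) → VC-HIT  vc=[30]
11: 0xf7 (blk 30, set 2) → VC-HIT  vc=[10]
12: 0xf2 (blk 30, set 2) → L1-HIT  vc=[10]
13: 0xf1 (blk 30, set 2) → L1-HIT  vc=[10]
14: 0xd1 (blk 26, set 2) → MISS  vc=[10, 30]
15: 0x30 (blk 6, set 2) → MISS  vc=[10, 30, 26]

VC = [10, 30, 26]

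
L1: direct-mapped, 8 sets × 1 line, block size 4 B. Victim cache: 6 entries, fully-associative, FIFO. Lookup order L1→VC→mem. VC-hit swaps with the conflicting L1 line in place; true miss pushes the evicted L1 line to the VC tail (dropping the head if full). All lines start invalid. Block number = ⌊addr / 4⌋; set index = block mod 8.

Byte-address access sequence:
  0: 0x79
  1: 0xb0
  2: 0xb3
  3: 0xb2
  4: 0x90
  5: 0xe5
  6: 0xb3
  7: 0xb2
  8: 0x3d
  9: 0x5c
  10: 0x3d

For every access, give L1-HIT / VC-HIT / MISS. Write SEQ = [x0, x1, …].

SEQ = [MISS, MISS, L1-HIT, L1-HIT, MISS, MISS, VC-HIT, L1-HIT, MISS, MISS, VC-HIT]

  [0] addr=0x79 blk=30 s=6: MISS | VC []
  [1] addr=0xb0 blk=44 s=4: MISS | VC []
  [2] addr=0xb3 blk=44 s=4: L1-HIT | VC []
  [3] addr=0xb2 blk=44 s=4: L1-HIT | VC []
  [4] addr=0x90 blk=36 s=4: MISS | VC [44]
  [5] addr=0xe5 blk=57 s=1: MISS | VC [44]
  [6] addr=0xb3 blk=44 s=4: VC-HIT | VC [36]
  [7] addr=0xb2 blk=44 s=4: L1-HIT | VC [36]
  [8] addr=0x3d blk=15 s=7: MISS | VC [36]
  [9] addr=0x5c blk=23 s=7: MISS | VC [36, 15]
  [10] addr=0x3d blk=15 s=7: VC-HIT | VC [36, 23]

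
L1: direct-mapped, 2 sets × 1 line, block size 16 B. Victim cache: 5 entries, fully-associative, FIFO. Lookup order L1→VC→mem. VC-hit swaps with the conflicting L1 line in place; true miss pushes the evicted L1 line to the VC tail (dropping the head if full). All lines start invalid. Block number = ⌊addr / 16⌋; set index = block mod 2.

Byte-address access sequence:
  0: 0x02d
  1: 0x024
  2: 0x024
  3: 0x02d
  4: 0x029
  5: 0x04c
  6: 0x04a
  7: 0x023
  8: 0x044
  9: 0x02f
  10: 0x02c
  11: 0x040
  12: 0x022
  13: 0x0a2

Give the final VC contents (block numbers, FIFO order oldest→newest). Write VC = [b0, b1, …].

VC = [4, 2]

0: 0x2d (blk 2, set 0) → MISS  vc=[]
1: 0x24 (blk 2, set 0) → L1-HIT  vc=[]
2: 0x24 (blk 2, set 0) → L1-HIT  vc=[]
3: 0x2d (blk 2, set 0) → L1-HIT  vc=[]
4: 0x29 (blk 2, set 0) → L1-HIT  vc=[]
5: 0x4c (blk 4, set 0) → MISS  vc=[2]
6: 0x4a (blk 4, set 0) → L1-HIT  vc=[2]
7: 0x23 (blk 2, set 0) → VC-HIT  vc=[4]
8: 0x44 (blk 4, set 0) → VC-HIT  vc=[2]
9: 0x2f (blk 2, set 0) → VC-HIT  vc=[4]
10: 0x2c (blk 2, set 0) → L1-HIT  vc=[4]
11: 0x40 (blk 4, set 0) → VC-HIT  vc=[2]
12: 0x22 (blk 2, set 0) → VC-HIT  vc=[4]
13: 0xa2 (blk 10, set 0) → MISS  vc=[4, 2]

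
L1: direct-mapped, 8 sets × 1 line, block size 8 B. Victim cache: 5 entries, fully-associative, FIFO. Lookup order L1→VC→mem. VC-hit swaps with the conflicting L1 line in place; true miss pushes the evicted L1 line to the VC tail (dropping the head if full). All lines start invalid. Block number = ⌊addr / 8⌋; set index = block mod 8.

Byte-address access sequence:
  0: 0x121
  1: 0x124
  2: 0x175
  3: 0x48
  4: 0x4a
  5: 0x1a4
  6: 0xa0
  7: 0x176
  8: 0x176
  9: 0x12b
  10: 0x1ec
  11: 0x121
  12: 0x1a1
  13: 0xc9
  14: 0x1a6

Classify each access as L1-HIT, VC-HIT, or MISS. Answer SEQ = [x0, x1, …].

SEQ = [MISS, L1-HIT, MISS, MISS, L1-HIT, MISS, MISS, L1-HIT, L1-HIT, MISS, MISS, VC-HIT, VC-HIT, MISS, L1-HIT]

  [0] addr=0x121 blk=36 s=4: MISS | VC []
  [1] addr=0x124 blk=36 s=4: L1-HIT | VC []
  [2] addr=0x175 blk=46 s=6: MISS | VC []
  [3] addr=0x48 blk=9 s=1: MISS | VC []
  [4] addr=0x4a blk=9 s=1: L1-HIT | VC []
  [5] addr=0x1a4 blk=52 s=4: MISS | VC [36]
  [6] addr=0xa0 blk=20 s=4: MISS | VC [36, 52]
  [7] addr=0x176 blk=46 s=6: L1-HIT | VC [36, 52]
  [8] addr=0x176 blk=46 s=6: L1-HIT | VC [36, 52]
  [9] addr=0x12b blk=37 s=5: MISS | VC [36, 52]
  [10] addr=0x1ec blk=61 s=5: MISS | VC [36, 52, 37]
  [11] addr=0x121 blk=36 s=4: VC-HIT | VC [20, 52, 37]
  [12] addr=0x1a1 blk=52 s=4: VC-HIT | VC [20, 36, 37]
  [13] addr=0xc9 blk=25 s=1: MISS | VC [20, 36, 37, 9]
  [14] addr=0x1a6 blk=52 s=4: L1-HIT | VC [20, 36, 37, 9]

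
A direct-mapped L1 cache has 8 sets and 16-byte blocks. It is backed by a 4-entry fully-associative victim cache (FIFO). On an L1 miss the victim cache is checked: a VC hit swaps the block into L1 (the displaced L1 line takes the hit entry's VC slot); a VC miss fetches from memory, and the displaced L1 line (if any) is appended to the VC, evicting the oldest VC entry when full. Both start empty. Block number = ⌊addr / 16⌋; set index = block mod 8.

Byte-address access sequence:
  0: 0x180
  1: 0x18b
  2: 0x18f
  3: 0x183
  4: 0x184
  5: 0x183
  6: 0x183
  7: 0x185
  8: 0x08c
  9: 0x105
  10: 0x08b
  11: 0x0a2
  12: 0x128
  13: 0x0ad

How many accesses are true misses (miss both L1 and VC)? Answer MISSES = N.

MISSES = 5

  [0] addr=0x180 blk=24 s=0: MISS | VC []
  [1] addr=0x18b blk=24 s=0: L1-HIT | VC []
  [2] addr=0x18f blk=24 s=0: L1-HIT | VC []
  [3] addr=0x183 blk=24 s=0: L1-HIT | VC []
  [4] addr=0x184 blk=24 s=0: L1-HIT | VC []
  [5] addr=0x183 blk=24 s=0: L1-HIT | VC []
  [6] addr=0x183 blk=24 s=0: L1-HIT | VC []
  [7] addr=0x185 blk=24 s=0: L1-HIT | VC []
  [8] addr=0x8c blk=8 s=0: MISS | VC [24]
  [9] addr=0x105 blk=16 s=0: MISS | VC [24, 8]
  [10] addr=0x8b blk=8 s=0: VC-HIT | VC [24, 16]
  [11] addr=0xa2 blk=10 s=2: MISS | VC [24, 16]
  [12] addr=0x128 blk=18 s=2: MISS | VC [24, 16, 10]
  [13] addr=0xad blk=10 s=2: VC-HIT | VC [24, 16, 18]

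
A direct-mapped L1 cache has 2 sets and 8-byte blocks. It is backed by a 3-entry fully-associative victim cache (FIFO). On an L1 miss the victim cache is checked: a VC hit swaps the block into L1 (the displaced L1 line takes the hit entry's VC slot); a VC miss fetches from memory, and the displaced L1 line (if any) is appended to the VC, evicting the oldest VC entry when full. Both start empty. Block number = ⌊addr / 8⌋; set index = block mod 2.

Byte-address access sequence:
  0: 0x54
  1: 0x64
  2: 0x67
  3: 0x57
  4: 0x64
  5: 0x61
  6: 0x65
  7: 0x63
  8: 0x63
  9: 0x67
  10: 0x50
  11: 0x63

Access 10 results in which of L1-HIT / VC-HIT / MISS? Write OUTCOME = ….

OUTCOME = VC-HIT

0: 0x54 (blk 10, set 0) → MISS  vc=[]
1: 0x64 (blk 12, set 0) → MISS  vc=[10]
2: 0x67 (blk 12, set 0) → L1-HIT  vc=[10]
3: 0x57 (blk 10, set 0) → VC-HIT  vc=[12]
4: 0x64 (blk 12, set 0) → VC-HIT  vc=[10]
5: 0x61 (blk 12, set 0) → L1-HIT  vc=[10]
6: 0x65 (blk 12, set 0) → L1-HIT  vc=[10]
7: 0x63 (blk 12, set 0) → L1-HIT  vc=[10]
8: 0x63 (blk 12, set 0) → L1-HIT  vc=[10]
9: 0x67 (blk 12, set 0) → L1-HIT  vc=[10]
10: 0x50 (blk 10, set 0) → VC-HIT  vc=[12]
11: 0x63 (blk 12, set 0) → VC-HIT  vc=[10]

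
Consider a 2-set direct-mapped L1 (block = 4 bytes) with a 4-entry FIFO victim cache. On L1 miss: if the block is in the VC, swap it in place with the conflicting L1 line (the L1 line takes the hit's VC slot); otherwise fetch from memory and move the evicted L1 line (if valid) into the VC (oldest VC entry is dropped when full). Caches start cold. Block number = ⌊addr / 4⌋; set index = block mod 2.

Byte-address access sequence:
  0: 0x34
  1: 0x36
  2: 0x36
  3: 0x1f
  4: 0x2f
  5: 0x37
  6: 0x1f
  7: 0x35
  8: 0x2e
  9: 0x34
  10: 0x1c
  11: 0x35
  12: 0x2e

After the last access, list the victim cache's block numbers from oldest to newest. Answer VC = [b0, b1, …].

VC = [13, 7]

#0 0x34→b13/s1 MISS; vc=[]
#1 0x36→b13/s1 L1-HIT; vc=[]
#2 0x36→b13/s1 L1-HIT; vc=[]
#3 0x1f→b7/s1 MISS; vc=[13]
#4 0x2f→b11/s1 MISS; vc=[13,7]
#5 0x37→b13/s1 VC-HIT; vc=[11,7]
#6 0x1f→b7/s1 VC-HIT; vc=[11,13]
#7 0x35→b13/s1 VC-HIT; vc=[11,7]
#8 0x2e→b11/s1 VC-HIT; vc=[13,7]
#9 0x34→b13/s1 VC-HIT; vc=[11,7]
#10 0x1c→b7/s1 VC-HIT; vc=[11,13]
#11 0x35→b13/s1 VC-HIT; vc=[11,7]
#12 0x2e→b11/s1 VC-HIT; vc=[13,7]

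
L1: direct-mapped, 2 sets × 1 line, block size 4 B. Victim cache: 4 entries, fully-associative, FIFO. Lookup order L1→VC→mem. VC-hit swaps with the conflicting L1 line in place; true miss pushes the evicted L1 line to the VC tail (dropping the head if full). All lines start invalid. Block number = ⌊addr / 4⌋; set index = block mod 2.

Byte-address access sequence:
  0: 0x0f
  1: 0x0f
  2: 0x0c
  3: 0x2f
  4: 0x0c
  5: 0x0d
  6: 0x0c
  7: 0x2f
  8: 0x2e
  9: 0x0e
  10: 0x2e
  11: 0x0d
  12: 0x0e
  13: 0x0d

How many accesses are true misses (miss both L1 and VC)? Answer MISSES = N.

  [0] addr=0xf blk=3 s=1: MISS | VC []
  [1] addr=0xf blk=3 s=1: L1-HIT | VC []
  [2] addr=0xc blk=3 s=1: L1-HIT | VC []
  [3] addr=0x2f blk=11 s=1: MISS | VC [3]
  [4] addr=0xc blk=3 s=1: VC-HIT | VC [11]
  [5] addr=0xd blk=3 s=1: L1-HIT | VC [11]
  [6] addr=0xc blk=3 s=1: L1-HIT | VC [11]
  [7] addr=0x2f blk=11 s=1: VC-HIT | VC [3]
  [8] addr=0x2e blk=11 s=1: L1-HIT | VC [3]
  [9] addr=0xe blk=3 s=1: VC-HIT | VC [11]
  [10] addr=0x2e blk=11 s=1: VC-HIT | VC [3]
  [11] addr=0xd blk=3 s=1: VC-HIT | VC [11]
  [12] addr=0xe blk=3 s=1: L1-HIT | VC [11]
  [13] addr=0xd blk=3 s=1: L1-HIT | VC [11]

MISSES = 2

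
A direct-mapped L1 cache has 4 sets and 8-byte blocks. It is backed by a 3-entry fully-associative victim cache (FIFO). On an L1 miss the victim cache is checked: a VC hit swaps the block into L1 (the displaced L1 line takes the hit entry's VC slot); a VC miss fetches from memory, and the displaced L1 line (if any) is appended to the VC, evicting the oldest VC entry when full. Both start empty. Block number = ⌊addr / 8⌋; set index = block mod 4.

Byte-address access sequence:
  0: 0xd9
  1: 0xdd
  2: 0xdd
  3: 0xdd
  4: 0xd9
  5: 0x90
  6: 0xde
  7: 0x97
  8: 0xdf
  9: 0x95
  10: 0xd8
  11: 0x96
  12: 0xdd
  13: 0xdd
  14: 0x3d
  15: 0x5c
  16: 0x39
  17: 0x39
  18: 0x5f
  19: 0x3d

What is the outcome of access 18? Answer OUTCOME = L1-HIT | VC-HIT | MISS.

  [0] addr=0xd9 blk=27 s=3: MISS | VC []
  [1] addr=0xdd blk=27 s=3: L1-HIT | VC []
  [2] addr=0xdd blk=27 s=3: L1-HIT | VC []
  [3] addr=0xdd blk=27 s=3: L1-HIT | VC []
  [4] addr=0xd9 blk=27 s=3: L1-HIT | VC []
  [5] addr=0x90 blk=18 s=2: MISS | VC []
  [6] addr=0xde blk=27 s=3: L1-HIT | VC []
  [7] addr=0x97 blk=18 s=2: L1-HIT | VC []
  [8] addr=0xdf blk=27 s=3: L1-HIT | VC []
  [9] addr=0x95 blk=18 s=2: L1-HIT | VC []
  [10] addr=0xd8 blk=27 s=3: L1-HIT | VC []
  [11] addr=0x96 blk=18 s=2: L1-HIT | VC []
  [12] addr=0xdd blk=27 s=3: L1-HIT | VC []
  [13] addr=0xdd blk=27 s=3: L1-HIT | VC []
  [14] addr=0x3d blk=7 s=3: MISS | VC [27]
  [15] addr=0x5c blk=11 s=3: MISS | VC [27, 7]
  [16] addr=0x39 blk=7 s=3: VC-HIT | VC [27, 11]
  [17] addr=0x39 blk=7 s=3: L1-HIT | VC [27, 11]
  [18] addr=0x5f blk=11 s=3: VC-HIT | VC [27, 7]
  [19] addr=0x3d blk=7 s=3: VC-HIT | VC [27, 11]

OUTCOME = VC-HIT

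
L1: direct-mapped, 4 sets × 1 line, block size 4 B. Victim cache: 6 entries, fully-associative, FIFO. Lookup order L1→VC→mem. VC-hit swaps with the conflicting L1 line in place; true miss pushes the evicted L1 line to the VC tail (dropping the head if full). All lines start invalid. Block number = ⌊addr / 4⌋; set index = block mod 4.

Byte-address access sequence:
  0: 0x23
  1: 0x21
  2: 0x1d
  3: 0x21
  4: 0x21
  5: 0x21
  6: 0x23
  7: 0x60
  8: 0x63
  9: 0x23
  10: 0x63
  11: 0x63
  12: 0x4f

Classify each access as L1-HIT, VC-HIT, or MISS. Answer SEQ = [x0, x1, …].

0: 0x23 (blk 8, set 0) → MISS  vc=[]
1: 0x21 (blk 8, set 0) → L1-HIT  vc=[]
2: 0x1d (blk 7, set 3) → MISS  vc=[]
3: 0x21 (blk 8, set 0) → L1-HIT  vc=[]
4: 0x21 (blk 8, set 0) → L1-HIT  vc=[]
5: 0x21 (blk 8, set 0) → L1-HIT  vc=[]
6: 0x23 (blk 8, set 0) → L1-HIT  vc=[]
7: 0x60 (blk 24, set 0) → MISS  vc=[8]
8: 0x63 (blk 24, set 0) → L1-HIT  vc=[8]
9: 0x23 (blk 8, set 0) → VC-HIT  vc=[24]
10: 0x63 (blk 24, set 0) → VC-HIT  vc=[8]
11: 0x63 (blk 24, set 0) → L1-HIT  vc=[8]
12: 0x4f (blk 19, set 3) → MISS  vc=[8, 7]

SEQ = [MISS, L1-HIT, MISS, L1-HIT, L1-HIT, L1-HIT, L1-HIT, MISS, L1-HIT, VC-HIT, VC-HIT, L1-HIT, MISS]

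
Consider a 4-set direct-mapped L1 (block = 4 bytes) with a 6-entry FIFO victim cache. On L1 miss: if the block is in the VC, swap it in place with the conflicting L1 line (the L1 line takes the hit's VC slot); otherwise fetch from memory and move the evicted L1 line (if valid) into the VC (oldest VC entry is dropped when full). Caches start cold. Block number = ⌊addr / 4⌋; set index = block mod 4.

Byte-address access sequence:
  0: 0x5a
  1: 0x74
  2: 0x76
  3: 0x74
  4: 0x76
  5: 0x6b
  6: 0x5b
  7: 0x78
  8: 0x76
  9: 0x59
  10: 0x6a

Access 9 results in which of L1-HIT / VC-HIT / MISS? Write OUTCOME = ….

OUTCOME = VC-HIT

  [0] addr=0x5a blk=22 s=2: MISS | VC []
  [1] addr=0x74 blk=29 s=1: MISS | VC []
  [2] addr=0x76 blk=29 s=1: L1-HIT | VC []
  [3] addr=0x74 blk=29 s=1: L1-HIT | VC []
  [4] addr=0x76 blk=29 s=1: L1-HIT | VC []
  [5] addr=0x6b blk=26 s=2: MISS | VC [22]
  [6] addr=0x5b blk=22 s=2: VC-HIT | VC [26]
  [7] addr=0x78 blk=30 s=2: MISS | VC [26, 22]
  [8] addr=0x76 blk=29 s=1: L1-HIT | VC [26, 22]
  [9] addr=0x59 blk=22 s=2: VC-HIT | VC [26, 30]
  [10] addr=0x6a blk=26 s=2: VC-HIT | VC [22, 30]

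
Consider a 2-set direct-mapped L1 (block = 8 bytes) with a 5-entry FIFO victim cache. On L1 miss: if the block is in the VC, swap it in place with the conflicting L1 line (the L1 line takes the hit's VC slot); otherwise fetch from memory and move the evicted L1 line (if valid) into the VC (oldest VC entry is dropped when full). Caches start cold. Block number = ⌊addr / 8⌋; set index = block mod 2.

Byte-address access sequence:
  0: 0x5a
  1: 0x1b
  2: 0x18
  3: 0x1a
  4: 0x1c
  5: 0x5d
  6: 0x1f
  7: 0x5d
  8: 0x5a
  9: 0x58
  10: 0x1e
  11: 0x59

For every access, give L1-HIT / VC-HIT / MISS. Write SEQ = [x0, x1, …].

0: 0x5a (blk 11, set 1) → MISS  vc=[]
1: 0x1b (blk 3, set 1) → MISS  vc=[11]
2: 0x18 (blk 3, set 1) → L1-HIT  vc=[11]
3: 0x1a (blk 3, set 1) → L1-HIT  vc=[11]
4: 0x1c (blk 3, set 1) → L1-HIT  vc=[11]
5: 0x5d (blk 11, set 1) → VC-HIT  vc=[3]
6: 0x1f (blk 3, set 1) → VC-HIT  vc=[11]
7: 0x5d (blk 11, set 1) → VC-HIT  vc=[3]
8: 0x5a (blk 11, set 1) → L1-HIT  vc=[3]
9: 0x58 (blk 11, set 1) → L1-HIT  vc=[3]
10: 0x1e (blk 3, set 1) → VC-HIT  vc=[11]
11: 0x59 (blk 11, set 1) → VC-HIT  vc=[3]

SEQ = [MISS, MISS, L1-HIT, L1-HIT, L1-HIT, VC-HIT, VC-HIT, VC-HIT, L1-HIT, L1-HIT, VC-HIT, VC-HIT]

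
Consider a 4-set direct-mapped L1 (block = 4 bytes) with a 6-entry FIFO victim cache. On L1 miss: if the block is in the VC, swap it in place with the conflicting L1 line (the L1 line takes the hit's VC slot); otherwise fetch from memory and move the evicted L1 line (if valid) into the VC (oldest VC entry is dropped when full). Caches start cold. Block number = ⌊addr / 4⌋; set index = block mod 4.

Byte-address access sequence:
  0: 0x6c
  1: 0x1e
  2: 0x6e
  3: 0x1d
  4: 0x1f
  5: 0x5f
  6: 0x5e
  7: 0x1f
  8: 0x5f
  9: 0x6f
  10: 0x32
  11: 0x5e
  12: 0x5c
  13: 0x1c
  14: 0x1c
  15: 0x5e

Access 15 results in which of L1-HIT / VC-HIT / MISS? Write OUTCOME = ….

OUTCOME = VC-HIT

  [0] addr=0x6c blk=27 s=3: MISS | VC []
  [1] addr=0x1e blk=7 s=3: MISS | VC [27]
  [2] addr=0x6e blk=27 s=3: VC-HIT | VC [7]
  [3] addr=0x1d blk=7 s=3: VC-HIT | VC [27]
  [4] addr=0x1f blk=7 s=3: L1-HIT | VC [27]
  [5] addr=0x5f blk=23 s=3: MISS | VC [27, 7]
  [6] addr=0x5e blk=23 s=3: L1-HIT | VC [27, 7]
  [7] addr=0x1f blk=7 s=3: VC-HIT | VC [27, 23]
  [8] addr=0x5f blk=23 s=3: VC-HIT | VC [27, 7]
  [9] addr=0x6f blk=27 s=3: VC-HIT | VC [23, 7]
  [10] addr=0x32 blk=12 s=0: MISS | VC [23, 7]
  [11] addr=0x5e blk=23 s=3: VC-HIT | VC [27, 7]
  [12] addr=0x5c blk=23 s=3: L1-HIT | VC [27, 7]
  [13] addr=0x1c blk=7 s=3: VC-HIT | VC [27, 23]
  [14] addr=0x1c blk=7 s=3: L1-HIT | VC [27, 23]
  [15] addr=0x5e blk=23 s=3: VC-HIT | VC [27, 7]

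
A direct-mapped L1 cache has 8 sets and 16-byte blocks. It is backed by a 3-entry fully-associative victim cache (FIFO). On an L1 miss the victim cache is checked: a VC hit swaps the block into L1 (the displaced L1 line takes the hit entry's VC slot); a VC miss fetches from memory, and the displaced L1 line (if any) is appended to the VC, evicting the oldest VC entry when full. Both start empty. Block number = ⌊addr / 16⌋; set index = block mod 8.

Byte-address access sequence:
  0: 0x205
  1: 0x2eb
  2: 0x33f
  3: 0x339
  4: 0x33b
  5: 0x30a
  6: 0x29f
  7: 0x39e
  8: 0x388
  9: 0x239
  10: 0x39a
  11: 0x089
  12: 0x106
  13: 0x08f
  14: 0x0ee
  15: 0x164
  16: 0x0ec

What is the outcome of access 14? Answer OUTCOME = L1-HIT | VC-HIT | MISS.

  [0] addr=0x205 blk=32 s=0: MISS | VC []
  [1] addr=0x2eb blk=46 s=6: MISS | VC []
  [2] addr=0x33f blk=51 s=3: MISS | VC []
  [3] addr=0x339 blk=51 s=3: L1-HIT | VC []
  [4] addr=0x33b blk=51 s=3: L1-HIT | VC []
  [5] addr=0x30a blk=48 s=0: MISS | VC [32]
  [6] addr=0x29f blk=41 s=1: MISS | VC [32]
  [7] addr=0x39e blk=57 s=1: MISS | VC [32, 41]
  [8] addr=0x388 blk=56 s=0: MISS | VC [32, 41, 48]
  [9] addr=0x239 blk=35 s=3: MISS | VC [41, 48, 51]
  [10] addr=0x39a blk=57 s=1: L1-HIT | VC [41, 48, 51]
  [11] addr=0x89 blk=8 s=0: MISS | VC [48, 51, 56]
  [12] addr=0x106 blk=16 s=0: MISS | VC [51, 56, 8]
  [13] addr=0x8f blk=8 s=0: VC-HIT | VC [51, 56, 16]
  [14] addr=0xee blk=14 s=6: MISS | VC [56, 16, 46]
  [15] addr=0x164 blk=22 s=6: MISS | VC [16, 46, 14]
  [16] addr=0xec blk=14 s=6: VC-HIT | VC [16, 46, 22]

OUTCOME = MISS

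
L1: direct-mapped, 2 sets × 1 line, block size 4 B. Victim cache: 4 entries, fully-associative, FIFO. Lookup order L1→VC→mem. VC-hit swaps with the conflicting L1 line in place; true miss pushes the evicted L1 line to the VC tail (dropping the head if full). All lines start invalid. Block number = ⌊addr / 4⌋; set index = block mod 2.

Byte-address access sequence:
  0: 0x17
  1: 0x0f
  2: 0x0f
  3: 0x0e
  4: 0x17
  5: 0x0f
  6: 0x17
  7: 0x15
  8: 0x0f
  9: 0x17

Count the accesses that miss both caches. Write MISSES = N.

MISSES = 2

  [0] addr=0x17 blk=5 s=1: MISS | VC []
  [1] addr=0xf blk=3 s=1: MISS | VC [5]
  [2] addr=0xf blk=3 s=1: L1-HIT | VC [5]
  [3] addr=0xe blk=3 s=1: L1-HIT | VC [5]
  [4] addr=0x17 blk=5 s=1: VC-HIT | VC [3]
  [5] addr=0xf blk=3 s=1: VC-HIT | VC [5]
  [6] addr=0x17 blk=5 s=1: VC-HIT | VC [3]
  [7] addr=0x15 blk=5 s=1: L1-HIT | VC [3]
  [8] addr=0xf blk=3 s=1: VC-HIT | VC [5]
  [9] addr=0x17 blk=5 s=1: VC-HIT | VC [3]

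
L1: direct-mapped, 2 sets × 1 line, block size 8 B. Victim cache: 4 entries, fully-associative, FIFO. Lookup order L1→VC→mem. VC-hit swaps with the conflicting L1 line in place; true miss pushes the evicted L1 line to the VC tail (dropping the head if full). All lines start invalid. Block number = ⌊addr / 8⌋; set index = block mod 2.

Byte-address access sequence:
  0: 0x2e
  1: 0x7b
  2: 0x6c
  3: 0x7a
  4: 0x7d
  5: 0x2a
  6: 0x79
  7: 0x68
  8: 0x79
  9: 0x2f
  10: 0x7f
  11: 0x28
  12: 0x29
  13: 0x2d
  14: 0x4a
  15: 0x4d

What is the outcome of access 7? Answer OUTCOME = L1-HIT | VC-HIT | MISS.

0: 0x2e (blk 5, set 1) → MISS  vc=[]
1: 0x7b (blk 15, set 1) → MISS  vc=[5]
2: 0x6c (blk 13, set 1) → MISS  vc=[5, 15]
3: 0x7a (blk 15, set 1) → VC-HIT  vc=[5, 13]
4: 0x7d (blk 15, set 1) → L1-HIT  vc=[5, 13]
5: 0x2a (blk 5, set 1) → VC-HIT  vc=[15, 13]
6: 0x79 (blk 15, set 1) → VC-HIT  vc=[5, 13]
7: 0x68 (blk 13, set 1) → VC-HIT  vc=[5, 15]
8: 0x79 (blk 15, set 1) → VC-HIT  vc=[5, 13]
9: 0x2f (blk 5, set 1) → VC-HIT  vc=[15, 13]
10: 0x7f (blk 15, set 1) → VC-HIT  vc=[5, 13]
11: 0x28 (blk 5, set 1) → VC-HIT  vc=[15, 13]
12: 0x29 (blk 5, set 1) → L1-HIT  vc=[15, 13]
13: 0x2d (blk 5, set 1) → L1-HIT  vc=[15, 13]
14: 0x4a (blk 9, set 1) → MISS  vc=[15, 13, 5]
15: 0x4d (blk 9, set 1) → L1-HIT  vc=[15, 13, 5]

OUTCOME = VC-HIT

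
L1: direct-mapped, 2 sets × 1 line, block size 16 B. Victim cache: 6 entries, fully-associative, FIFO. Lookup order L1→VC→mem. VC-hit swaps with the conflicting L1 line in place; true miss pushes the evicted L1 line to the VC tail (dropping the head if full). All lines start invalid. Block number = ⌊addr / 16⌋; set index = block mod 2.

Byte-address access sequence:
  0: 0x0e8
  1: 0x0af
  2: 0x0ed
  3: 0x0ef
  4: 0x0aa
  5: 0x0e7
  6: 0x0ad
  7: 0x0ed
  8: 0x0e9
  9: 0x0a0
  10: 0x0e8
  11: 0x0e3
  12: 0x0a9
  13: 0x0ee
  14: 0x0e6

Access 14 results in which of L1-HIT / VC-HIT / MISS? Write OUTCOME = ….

OUTCOME = L1-HIT

  [0] addr=0xe8 blk=14 s=0: MISS | VC []
  [1] addr=0xaf blk=10 s=0: MISS | VC [14]
  [2] addr=0xed blk=14 s=0: VC-HIT | VC [10]
  [3] addr=0xef blk=14 s=0: L1-HIT | VC [10]
  [4] addr=0xaa blk=10 s=0: VC-HIT | VC [14]
  [5] addr=0xe7 blk=14 s=0: VC-HIT | VC [10]
  [6] addr=0xad blk=10 s=0: VC-HIT | VC [14]
  [7] addr=0xed blk=14 s=0: VC-HIT | VC [10]
  [8] addr=0xe9 blk=14 s=0: L1-HIT | VC [10]
  [9] addr=0xa0 blk=10 s=0: VC-HIT | VC [14]
  [10] addr=0xe8 blk=14 s=0: VC-HIT | VC [10]
  [11] addr=0xe3 blk=14 s=0: L1-HIT | VC [10]
  [12] addr=0xa9 blk=10 s=0: VC-HIT | VC [14]
  [13] addr=0xee blk=14 s=0: VC-HIT | VC [10]
  [14] addr=0xe6 blk=14 s=0: L1-HIT | VC [10]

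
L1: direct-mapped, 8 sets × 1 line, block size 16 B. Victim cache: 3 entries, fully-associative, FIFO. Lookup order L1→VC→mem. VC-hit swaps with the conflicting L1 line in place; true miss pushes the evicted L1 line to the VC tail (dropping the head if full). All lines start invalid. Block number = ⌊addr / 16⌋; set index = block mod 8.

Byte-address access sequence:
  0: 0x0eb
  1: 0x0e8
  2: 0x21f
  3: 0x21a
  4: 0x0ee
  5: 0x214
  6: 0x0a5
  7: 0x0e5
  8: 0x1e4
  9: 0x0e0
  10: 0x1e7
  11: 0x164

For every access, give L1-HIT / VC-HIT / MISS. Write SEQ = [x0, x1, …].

SEQ = [MISS, L1-HIT, MISS, L1-HIT, L1-HIT, L1-HIT, MISS, L1-HIT, MISS, VC-HIT, VC-HIT, MISS]

0: 0xeb (blk 14, set 6) → MISS  vc=[]
1: 0xe8 (blk 14, set 6) → L1-HIT  vc=[]
2: 0x21f (blk 33, set 1) → MISS  vc=[]
3: 0x21a (blk 33, set 1) → L1-HIT  vc=[]
4: 0xee (blk 14, set 6) → L1-HIT  vc=[]
5: 0x214 (blk 33, set 1) → L1-HIT  vc=[]
6: 0xa5 (blk 10, set 2) → MISS  vc=[]
7: 0xe5 (blk 14, set 6) → L1-HIT  vc=[]
8: 0x1e4 (blk 30, set 6) → MISS  vc=[14]
9: 0xe0 (blk 14, set 6) → VC-HIT  vc=[30]
10: 0x1e7 (blk 30, set 6) → VC-HIT  vc=[14]
11: 0x164 (blk 22, set 6) → MISS  vc=[14, 30]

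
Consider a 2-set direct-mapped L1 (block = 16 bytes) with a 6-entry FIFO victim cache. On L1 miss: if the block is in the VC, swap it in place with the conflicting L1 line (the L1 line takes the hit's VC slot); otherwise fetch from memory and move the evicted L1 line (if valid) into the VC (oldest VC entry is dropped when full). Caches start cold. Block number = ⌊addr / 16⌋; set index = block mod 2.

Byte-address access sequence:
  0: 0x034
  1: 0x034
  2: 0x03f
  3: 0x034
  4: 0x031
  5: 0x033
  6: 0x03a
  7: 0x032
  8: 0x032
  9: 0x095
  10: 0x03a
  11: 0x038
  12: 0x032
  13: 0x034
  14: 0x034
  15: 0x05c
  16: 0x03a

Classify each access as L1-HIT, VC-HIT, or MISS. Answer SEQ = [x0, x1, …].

SEQ = [MISS, L1-HIT, L1-HIT, L1-HIT, L1-HIT, L1-HIT, L1-HIT, L1-HIT, L1-HIT, MISS, VC-HIT, L1-HIT, L1-HIT, L1-HIT, L1-HIT, MISS, VC-HIT]

#0 0x34→b3/s1 MISS; vc=[]
#1 0x34→b3/s1 L1-HIT; vc=[]
#2 0x3f→b3/s1 L1-HIT; vc=[]
#3 0x34→b3/s1 L1-HIT; vc=[]
#4 0x31→b3/s1 L1-HIT; vc=[]
#5 0x33→b3/s1 L1-HIT; vc=[]
#6 0x3a→b3/s1 L1-HIT; vc=[]
#7 0x32→b3/s1 L1-HIT; vc=[]
#8 0x32→b3/s1 L1-HIT; vc=[]
#9 0x95→b9/s1 MISS; vc=[3]
#10 0x3a→b3/s1 VC-HIT; vc=[9]
#11 0x38→b3/s1 L1-HIT; vc=[9]
#12 0x32→b3/s1 L1-HIT; vc=[9]
#13 0x34→b3/s1 L1-HIT; vc=[9]
#14 0x34→b3/s1 L1-HIT; vc=[9]
#15 0x5c→b5/s1 MISS; vc=[9,3]
#16 0x3a→b3/s1 VC-HIT; vc=[9,5]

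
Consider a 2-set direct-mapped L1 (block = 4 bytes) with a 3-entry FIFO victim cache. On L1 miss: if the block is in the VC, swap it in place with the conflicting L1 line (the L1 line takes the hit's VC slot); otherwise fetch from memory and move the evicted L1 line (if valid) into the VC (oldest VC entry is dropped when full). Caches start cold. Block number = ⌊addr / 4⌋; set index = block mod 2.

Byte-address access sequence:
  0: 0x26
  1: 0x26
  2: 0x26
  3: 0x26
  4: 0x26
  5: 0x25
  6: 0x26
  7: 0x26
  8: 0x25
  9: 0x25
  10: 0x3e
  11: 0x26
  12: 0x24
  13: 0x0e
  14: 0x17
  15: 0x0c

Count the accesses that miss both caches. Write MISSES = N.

#0 0x26→b9/s1 MISS; vc=[]
#1 0x26→b9/s1 L1-HIT; vc=[]
#2 0x26→b9/s1 L1-HIT; vc=[]
#3 0x26→b9/s1 L1-HIT; vc=[]
#4 0x26→b9/s1 L1-HIT; vc=[]
#5 0x25→b9/s1 L1-HIT; vc=[]
#6 0x26→b9/s1 L1-HIT; vc=[]
#7 0x26→b9/s1 L1-HIT; vc=[]
#8 0x25→b9/s1 L1-HIT; vc=[]
#9 0x25→b9/s1 L1-HIT; vc=[]
#10 0x3e→b15/s1 MISS; vc=[9]
#11 0x26→b9/s1 VC-HIT; vc=[15]
#12 0x24→b9/s1 L1-HIT; vc=[15]
#13 0xe→b3/s1 MISS; vc=[15,9]
#14 0x17→b5/s1 MISS; vc=[15,9,3]
#15 0xc→b3/s1 VC-HIT; vc=[15,9,5]

MISSES = 4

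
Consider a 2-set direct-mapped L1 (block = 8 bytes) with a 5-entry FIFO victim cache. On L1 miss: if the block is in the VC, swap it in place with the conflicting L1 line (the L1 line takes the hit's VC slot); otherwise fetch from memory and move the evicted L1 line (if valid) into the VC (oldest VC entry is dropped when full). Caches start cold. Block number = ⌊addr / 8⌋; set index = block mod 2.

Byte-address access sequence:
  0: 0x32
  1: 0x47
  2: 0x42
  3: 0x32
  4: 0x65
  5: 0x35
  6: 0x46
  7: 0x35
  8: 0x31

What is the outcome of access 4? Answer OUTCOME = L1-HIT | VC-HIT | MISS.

OUTCOME = MISS

  [0] addr=0x32 blk=6 s=0: MISS | VC []
  [1] addr=0x47 blk=8 s=0: MISS | VC [6]
  [2] addr=0x42 blk=8 s=0: L1-HIT | VC [6]
  [3] addr=0x32 blk=6 s=0: VC-HIT | VC [8]
  [4] addr=0x65 blk=12 s=0: MISS | VC [8, 6]
  [5] addr=0x35 blk=6 s=0: VC-HIT | VC [8, 12]
  [6] addr=0x46 blk=8 s=0: VC-HIT | VC [6, 12]
  [7] addr=0x35 blk=6 s=0: VC-HIT | VC [8, 12]
  [8] addr=0x31 blk=6 s=0: L1-HIT | VC [8, 12]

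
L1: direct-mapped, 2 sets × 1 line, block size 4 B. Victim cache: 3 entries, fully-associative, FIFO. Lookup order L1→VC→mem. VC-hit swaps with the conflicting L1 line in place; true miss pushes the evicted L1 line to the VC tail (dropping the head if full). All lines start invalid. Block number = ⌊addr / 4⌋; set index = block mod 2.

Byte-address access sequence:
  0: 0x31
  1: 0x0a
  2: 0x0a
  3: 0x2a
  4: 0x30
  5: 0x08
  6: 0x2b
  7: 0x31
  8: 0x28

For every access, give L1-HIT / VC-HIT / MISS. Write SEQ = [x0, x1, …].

#0 0x31→b12/s0 MISS; vc=[]
#1 0xa→b2/s0 MISS; vc=[12]
#2 0xa→b2/s0 L1-HIT; vc=[12]
#3 0x2a→b10/s0 MISS; vc=[12,2]
#4 0x30→b12/s0 VC-HIT; vc=[10,2]
#5 0x8→b2/s0 VC-HIT; vc=[10,12]
#6 0x2b→b10/s0 VC-HIT; vc=[2,12]
#7 0x31→b12/s0 VC-HIT; vc=[2,10]
#8 0x28→b10/s0 VC-HIT; vc=[2,12]

SEQ = [MISS, MISS, L1-HIT, MISS, VC-HIT, VC-HIT, VC-HIT, VC-HIT, VC-HIT]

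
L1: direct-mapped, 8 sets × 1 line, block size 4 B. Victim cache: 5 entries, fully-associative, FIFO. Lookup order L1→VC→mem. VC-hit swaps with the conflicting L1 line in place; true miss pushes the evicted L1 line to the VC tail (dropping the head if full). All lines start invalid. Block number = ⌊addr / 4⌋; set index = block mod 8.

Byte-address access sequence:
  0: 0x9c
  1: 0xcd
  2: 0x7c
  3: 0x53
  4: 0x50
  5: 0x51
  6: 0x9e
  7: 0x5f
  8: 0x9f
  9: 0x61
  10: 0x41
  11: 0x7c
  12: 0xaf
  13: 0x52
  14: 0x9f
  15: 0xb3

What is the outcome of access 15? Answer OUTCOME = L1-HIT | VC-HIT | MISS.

0: 0x9c (blk 39, set 7) → MISS  vc=[]
1: 0xcd (blk 51, set 3) → MISS  vc=[]
2: 0x7c (blk 31, set 7) → MISS  vc=[39]
3: 0x53 (blk 20, set 4) → MISS  vc=[39]
4: 0x50 (blk 20, set 4) → L1-HIT  vc=[39]
5: 0x51 (blk 20, set 4) → L1-HIT  vc=[39]
6: 0x9e (blk 39, set 7) → VC-HIT  vc=[31]
7: 0x5f (blk 23, set 7) → MISS  vc=[31, 39]
8: 0x9f (blk 39, set 7) → VC-HIT  vc=[31, 23]
9: 0x61 (blk 24, set 0) → MISS  vc=[31, 23]
10: 0x41 (blk 16, set 0) → MISS  vc=[31, 23, 24]
11: 0x7c (blk 31, set 7) → VC-HIT  vc=[39, 23, 24]
12: 0xaf (blk 43, set 3) → MISS  vc=[39, 23, 24, 51]
13: 0x52 (blk 20, set 4) → L1-HIT  vc=[39, 23, 24, 51]
14: 0x9f (blk 39, set 7) → VC-HIT  vc=[31, 23, 24, 51]
15: 0xb3 (blk 44, set 4) → MISS  vc=[31, 23, 24, 51, 20]

OUTCOME = MISS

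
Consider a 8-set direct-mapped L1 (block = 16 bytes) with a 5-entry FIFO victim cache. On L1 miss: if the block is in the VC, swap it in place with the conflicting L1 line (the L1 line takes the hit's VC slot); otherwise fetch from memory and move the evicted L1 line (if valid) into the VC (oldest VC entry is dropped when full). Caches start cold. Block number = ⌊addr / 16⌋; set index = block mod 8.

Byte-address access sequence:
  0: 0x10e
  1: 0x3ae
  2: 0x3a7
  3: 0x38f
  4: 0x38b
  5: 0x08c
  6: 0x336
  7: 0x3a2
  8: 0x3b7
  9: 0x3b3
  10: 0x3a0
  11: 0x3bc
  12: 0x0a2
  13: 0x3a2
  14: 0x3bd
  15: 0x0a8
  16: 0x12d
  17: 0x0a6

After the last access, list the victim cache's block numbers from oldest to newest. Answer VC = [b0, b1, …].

VC = [16, 56, 51, 58, 18]

#0 0x10e→b16/s0 MISS; vc=[]
#1 0x3ae→b58/s2 MISS; vc=[]
#2 0x3a7→b58/s2 L1-HIT; vc=[]
#3 0x38f→b56/s0 MISS; vc=[16]
#4 0x38b→b56/s0 L1-HIT; vc=[16]
#5 0x8c→b8/s0 MISS; vc=[16,56]
#6 0x336→b51/s3 MISS; vc=[16,56]
#7 0x3a2→b58/s2 L1-HIT; vc=[16,56]
#8 0x3b7→b59/s3 MISS; vc=[16,56,51]
#9 0x3b3→b59/s3 L1-HIT; vc=[16,56,51]
#10 0x3a0→b58/s2 L1-HIT; vc=[16,56,51]
#11 0x3bc→b59/s3 L1-HIT; vc=[16,56,51]
#12 0xa2→b10/s2 MISS; vc=[16,56,51,58]
#13 0x3a2→b58/s2 VC-HIT; vc=[16,56,51,10]
#14 0x3bd→b59/s3 L1-HIT; vc=[16,56,51,10]
#15 0xa8→b10/s2 VC-HIT; vc=[16,56,51,58]
#16 0x12d→b18/s2 MISS; vc=[16,56,51,58,10]
#17 0xa6→b10/s2 VC-HIT; vc=[16,56,51,58,18]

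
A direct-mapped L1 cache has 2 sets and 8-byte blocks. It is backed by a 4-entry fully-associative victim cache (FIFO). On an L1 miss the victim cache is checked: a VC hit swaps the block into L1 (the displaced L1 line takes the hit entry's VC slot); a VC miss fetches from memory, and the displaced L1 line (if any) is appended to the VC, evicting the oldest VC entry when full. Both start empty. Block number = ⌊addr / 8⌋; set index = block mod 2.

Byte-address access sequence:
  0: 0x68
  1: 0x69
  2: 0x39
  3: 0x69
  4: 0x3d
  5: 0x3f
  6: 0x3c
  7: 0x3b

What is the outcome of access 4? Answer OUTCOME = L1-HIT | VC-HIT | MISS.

#0 0x68→b13/s1 MISS; vc=[]
#1 0x69→b13/s1 L1-HIT; vc=[]
#2 0x39→b7/s1 MISS; vc=[13]
#3 0x69→b13/s1 VC-HIT; vc=[7]
#4 0x3d→b7/s1 VC-HIT; vc=[13]
#5 0x3f→b7/s1 L1-HIT; vc=[13]
#6 0x3c→b7/s1 L1-HIT; vc=[13]
#7 0x3b→b7/s1 L1-HIT; vc=[13]

OUTCOME = VC-HIT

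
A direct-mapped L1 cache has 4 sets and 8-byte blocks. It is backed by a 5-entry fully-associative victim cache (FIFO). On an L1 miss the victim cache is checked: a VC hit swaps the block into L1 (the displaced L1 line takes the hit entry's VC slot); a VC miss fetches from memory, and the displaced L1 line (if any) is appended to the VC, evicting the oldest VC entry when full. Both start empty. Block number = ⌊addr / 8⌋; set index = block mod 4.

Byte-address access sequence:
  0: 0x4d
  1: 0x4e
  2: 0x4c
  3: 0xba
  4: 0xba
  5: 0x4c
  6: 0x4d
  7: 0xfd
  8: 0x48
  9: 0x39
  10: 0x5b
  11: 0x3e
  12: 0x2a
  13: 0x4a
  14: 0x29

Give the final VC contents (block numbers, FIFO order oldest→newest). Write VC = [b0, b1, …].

VC = [23, 31, 11, 9]

  [0] addr=0x4d blk=9 s=1: MISS | VC []
  [1] addr=0x4e blk=9 s=1: L1-HIT | VC []
  [2] addr=0x4c blk=9 s=1: L1-HIT | VC []
  [3] addr=0xba blk=23 s=3: MISS | VC []
  [4] addr=0xba blk=23 s=3: L1-HIT | VC []
  [5] addr=0x4c blk=9 s=1: L1-HIT | VC []
  [6] addr=0x4d blk=9 s=1: L1-HIT | VC []
  [7] addr=0xfd blk=31 s=3: MISS | VC [23]
  [8] addr=0x48 blk=9 s=1: L1-HIT | VC [23]
  [9] addr=0x39 blk=7 s=3: MISS | VC [23, 31]
  [10] addr=0x5b blk=11 s=3: MISS | VC [23, 31, 7]
  [11] addr=0x3e blk=7 s=3: VC-HIT | VC [23, 31, 11]
  [12] addr=0x2a blk=5 s=1: MISS | VC [23, 31, 11, 9]
  [13] addr=0x4a blk=9 s=1: VC-HIT | VC [23, 31, 11, 5]
  [14] addr=0x29 blk=5 s=1: VC-HIT | VC [23, 31, 11, 9]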